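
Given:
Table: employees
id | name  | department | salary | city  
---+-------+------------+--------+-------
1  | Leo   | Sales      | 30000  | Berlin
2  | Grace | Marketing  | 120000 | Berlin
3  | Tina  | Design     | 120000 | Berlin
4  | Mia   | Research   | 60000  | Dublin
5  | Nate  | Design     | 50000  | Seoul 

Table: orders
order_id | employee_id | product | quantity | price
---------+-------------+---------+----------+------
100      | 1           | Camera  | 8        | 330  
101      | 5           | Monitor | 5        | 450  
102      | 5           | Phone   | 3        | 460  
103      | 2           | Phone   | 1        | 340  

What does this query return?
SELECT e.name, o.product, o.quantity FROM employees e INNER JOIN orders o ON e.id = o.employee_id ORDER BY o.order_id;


Joining employees.id = orders.employee_id:
  employee Leo (id=1) -> order Camera
  employee Nate (id=5) -> order Monitor
  employee Nate (id=5) -> order Phone
  employee Grace (id=2) -> order Phone


4 rows:
Leo, Camera, 8
Nate, Monitor, 5
Nate, Phone, 3
Grace, Phone, 1


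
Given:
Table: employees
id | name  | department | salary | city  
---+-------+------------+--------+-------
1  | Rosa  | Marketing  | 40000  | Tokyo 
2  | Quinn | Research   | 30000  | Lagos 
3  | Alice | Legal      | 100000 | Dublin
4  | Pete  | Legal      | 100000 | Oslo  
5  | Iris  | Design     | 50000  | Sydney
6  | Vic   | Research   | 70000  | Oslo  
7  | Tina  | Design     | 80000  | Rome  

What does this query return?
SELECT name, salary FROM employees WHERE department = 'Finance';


Filtering: department = 'Finance'
Matching rows: 0

Empty result set (0 rows)


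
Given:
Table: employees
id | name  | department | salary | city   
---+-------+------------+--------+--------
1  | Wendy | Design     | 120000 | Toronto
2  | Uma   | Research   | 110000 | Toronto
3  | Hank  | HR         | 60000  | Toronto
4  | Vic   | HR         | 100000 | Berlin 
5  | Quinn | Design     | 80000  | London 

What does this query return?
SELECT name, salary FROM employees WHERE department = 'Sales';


Filtering: department = 'Sales'
Matching rows: 0

Empty result set (0 rows)


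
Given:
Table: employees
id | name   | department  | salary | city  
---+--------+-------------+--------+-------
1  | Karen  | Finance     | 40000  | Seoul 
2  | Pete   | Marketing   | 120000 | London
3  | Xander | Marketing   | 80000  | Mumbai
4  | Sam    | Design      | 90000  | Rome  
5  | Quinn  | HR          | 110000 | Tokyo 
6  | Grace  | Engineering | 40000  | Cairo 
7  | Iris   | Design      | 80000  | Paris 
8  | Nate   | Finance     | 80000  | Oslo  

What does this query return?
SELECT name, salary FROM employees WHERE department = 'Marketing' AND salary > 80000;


Filtering: department = 'Marketing' AND salary > 80000
Matching: 1 rows

1 rows:
Pete, 120000


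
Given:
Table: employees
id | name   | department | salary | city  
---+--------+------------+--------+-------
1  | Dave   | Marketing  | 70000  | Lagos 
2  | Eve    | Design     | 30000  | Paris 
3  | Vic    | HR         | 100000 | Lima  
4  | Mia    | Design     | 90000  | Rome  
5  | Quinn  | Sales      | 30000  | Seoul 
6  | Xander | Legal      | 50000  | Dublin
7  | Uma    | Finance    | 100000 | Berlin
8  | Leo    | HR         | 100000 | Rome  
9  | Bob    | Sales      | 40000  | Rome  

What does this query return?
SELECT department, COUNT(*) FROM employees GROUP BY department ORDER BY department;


Assigning each row to its department group:
  Dave -> Marketing
  Eve -> Design
  Vic -> HR
  Mia -> Design
  Quinn -> Sales
  Xander -> Legal
  Uma -> Finance
  Leo -> HR
  Bob -> Sales


6 groups:
Design, 2
Finance, 1
HR, 2
Legal, 1
Marketing, 1
Sales, 2


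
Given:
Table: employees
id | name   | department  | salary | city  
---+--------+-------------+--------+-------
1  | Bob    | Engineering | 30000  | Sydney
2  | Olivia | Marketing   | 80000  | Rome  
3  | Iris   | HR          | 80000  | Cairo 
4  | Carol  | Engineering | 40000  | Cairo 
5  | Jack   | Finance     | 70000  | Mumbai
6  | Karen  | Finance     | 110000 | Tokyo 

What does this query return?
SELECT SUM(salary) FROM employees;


SUM(salary) = 30000 + 80000 + 80000 + 40000 + 70000 + 110000 = 410000

410000


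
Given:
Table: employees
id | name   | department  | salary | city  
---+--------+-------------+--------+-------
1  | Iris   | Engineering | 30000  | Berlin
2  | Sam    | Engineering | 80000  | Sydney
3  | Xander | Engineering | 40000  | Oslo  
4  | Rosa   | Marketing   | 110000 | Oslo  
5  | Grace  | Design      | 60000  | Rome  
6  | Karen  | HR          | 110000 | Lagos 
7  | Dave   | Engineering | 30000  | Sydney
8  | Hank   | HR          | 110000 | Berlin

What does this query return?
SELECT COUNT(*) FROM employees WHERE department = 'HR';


Counting rows where department = 'HR'
  Karen -> MATCH
  Hank -> MATCH


2


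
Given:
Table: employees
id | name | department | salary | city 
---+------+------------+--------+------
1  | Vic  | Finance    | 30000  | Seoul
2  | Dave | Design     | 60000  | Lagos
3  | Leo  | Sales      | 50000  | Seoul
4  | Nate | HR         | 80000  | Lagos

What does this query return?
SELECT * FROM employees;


SELECT * returns all 4 rows with all columns

4 rows:
1, Vic, Finance, 30000, Seoul
2, Dave, Design, 60000, Lagos
3, Leo, Sales, 50000, Seoul
4, Nate, HR, 80000, Lagos


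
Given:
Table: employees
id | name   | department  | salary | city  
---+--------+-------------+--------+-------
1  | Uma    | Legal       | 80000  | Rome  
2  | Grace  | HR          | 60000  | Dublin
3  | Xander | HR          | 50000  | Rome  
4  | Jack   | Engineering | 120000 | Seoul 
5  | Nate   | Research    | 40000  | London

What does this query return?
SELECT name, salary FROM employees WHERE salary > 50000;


Filtering: salary > 50000
Matching: 3 rows

3 rows:
Uma, 80000
Grace, 60000
Jack, 120000


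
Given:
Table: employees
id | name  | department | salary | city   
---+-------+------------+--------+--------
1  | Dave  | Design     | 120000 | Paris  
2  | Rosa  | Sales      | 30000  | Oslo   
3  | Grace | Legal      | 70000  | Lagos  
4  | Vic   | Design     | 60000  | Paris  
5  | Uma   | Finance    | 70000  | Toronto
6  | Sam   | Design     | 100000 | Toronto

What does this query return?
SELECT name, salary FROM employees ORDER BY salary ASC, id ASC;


Sorting by salary ASC, then id ASC for ties

6 rows:
Rosa, 30000
Vic, 60000
Grace, 70000
Uma, 70000
Sam, 100000
Dave, 120000


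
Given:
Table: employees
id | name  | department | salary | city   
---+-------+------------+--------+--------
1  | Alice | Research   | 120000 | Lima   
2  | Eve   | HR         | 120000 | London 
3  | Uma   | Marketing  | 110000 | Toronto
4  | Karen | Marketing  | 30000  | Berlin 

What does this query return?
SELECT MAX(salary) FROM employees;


Salaries: 120000, 120000, 110000, 30000
MAX = 120000

120000


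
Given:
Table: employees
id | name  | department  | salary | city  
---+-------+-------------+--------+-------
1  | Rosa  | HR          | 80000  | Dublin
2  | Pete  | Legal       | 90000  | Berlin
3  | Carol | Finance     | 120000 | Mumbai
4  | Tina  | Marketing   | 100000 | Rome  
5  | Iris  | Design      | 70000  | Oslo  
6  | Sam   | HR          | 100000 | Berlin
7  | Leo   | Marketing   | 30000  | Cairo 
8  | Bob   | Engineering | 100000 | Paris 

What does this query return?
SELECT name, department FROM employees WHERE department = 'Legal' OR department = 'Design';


Filtering: department = 'Legal' OR 'Design'
Matching: 2 rows

2 rows:
Pete, Legal
Iris, Design


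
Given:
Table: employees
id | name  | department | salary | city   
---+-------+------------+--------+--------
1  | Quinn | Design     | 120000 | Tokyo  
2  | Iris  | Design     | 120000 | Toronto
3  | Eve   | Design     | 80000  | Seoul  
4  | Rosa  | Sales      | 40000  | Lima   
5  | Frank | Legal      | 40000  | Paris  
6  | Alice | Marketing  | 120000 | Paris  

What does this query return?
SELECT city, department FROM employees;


Projecting columns: city, department

6 rows:
Tokyo, Design
Toronto, Design
Seoul, Design
Lima, Sales
Paris, Legal
Paris, Marketing


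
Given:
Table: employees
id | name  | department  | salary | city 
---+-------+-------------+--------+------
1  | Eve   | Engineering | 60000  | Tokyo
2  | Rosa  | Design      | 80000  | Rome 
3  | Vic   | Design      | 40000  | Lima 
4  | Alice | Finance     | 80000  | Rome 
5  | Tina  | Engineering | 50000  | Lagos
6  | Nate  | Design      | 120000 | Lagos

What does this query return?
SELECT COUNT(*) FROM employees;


COUNT(*) counts all rows

6


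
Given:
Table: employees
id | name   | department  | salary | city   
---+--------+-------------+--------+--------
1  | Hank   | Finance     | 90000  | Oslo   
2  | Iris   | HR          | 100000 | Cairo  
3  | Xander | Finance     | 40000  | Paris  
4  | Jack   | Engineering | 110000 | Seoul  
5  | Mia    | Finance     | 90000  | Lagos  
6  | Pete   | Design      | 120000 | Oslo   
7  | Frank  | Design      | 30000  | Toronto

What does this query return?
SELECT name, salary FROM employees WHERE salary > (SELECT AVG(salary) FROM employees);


Subquery: AVG(salary) = 82857.14
Filtering: salary > 82857.14
  Hank (90000) -> MATCH
  Iris (100000) -> MATCH
  Jack (110000) -> MATCH
  Mia (90000) -> MATCH
  Pete (120000) -> MATCH


5 rows:
Hank, 90000
Iris, 100000
Jack, 110000
Mia, 90000
Pete, 120000


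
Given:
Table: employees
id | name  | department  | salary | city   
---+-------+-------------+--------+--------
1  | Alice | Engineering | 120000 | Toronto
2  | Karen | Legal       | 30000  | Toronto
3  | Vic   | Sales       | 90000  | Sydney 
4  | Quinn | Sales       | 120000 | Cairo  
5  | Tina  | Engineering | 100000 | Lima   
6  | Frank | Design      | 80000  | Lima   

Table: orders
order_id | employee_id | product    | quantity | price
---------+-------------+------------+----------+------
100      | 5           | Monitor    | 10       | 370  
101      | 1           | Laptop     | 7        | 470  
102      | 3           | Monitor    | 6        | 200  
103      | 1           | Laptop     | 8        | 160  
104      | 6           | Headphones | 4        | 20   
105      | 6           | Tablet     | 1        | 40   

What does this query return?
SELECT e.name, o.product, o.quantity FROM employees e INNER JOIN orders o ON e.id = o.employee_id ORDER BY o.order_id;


Joining employees.id = orders.employee_id:
  employee Tina (id=5) -> order Monitor
  employee Alice (id=1) -> order Laptop
  employee Vic (id=3) -> order Monitor
  employee Alice (id=1) -> order Laptop
  employee Frank (id=6) -> order Headphones
  employee Frank (id=6) -> order Tablet


6 rows:
Tina, Monitor, 10
Alice, Laptop, 7
Vic, Monitor, 6
Alice, Laptop, 8
Frank, Headphones, 4
Frank, Tablet, 1


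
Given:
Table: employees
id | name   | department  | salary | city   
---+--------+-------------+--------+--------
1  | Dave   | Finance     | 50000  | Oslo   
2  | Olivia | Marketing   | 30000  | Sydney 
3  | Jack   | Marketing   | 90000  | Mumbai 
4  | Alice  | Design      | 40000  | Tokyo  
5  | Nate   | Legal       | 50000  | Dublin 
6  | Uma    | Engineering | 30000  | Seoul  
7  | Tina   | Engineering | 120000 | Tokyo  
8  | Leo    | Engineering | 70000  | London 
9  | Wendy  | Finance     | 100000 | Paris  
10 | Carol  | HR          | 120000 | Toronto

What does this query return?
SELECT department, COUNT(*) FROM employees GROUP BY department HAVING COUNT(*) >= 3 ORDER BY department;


Groups with count >= 3:
  Engineering: 3 -> PASS
  Design: 1 -> filtered out
  Finance: 2 -> filtered out
  HR: 1 -> filtered out
  Legal: 1 -> filtered out
  Marketing: 2 -> filtered out


1 groups:
Engineering, 3


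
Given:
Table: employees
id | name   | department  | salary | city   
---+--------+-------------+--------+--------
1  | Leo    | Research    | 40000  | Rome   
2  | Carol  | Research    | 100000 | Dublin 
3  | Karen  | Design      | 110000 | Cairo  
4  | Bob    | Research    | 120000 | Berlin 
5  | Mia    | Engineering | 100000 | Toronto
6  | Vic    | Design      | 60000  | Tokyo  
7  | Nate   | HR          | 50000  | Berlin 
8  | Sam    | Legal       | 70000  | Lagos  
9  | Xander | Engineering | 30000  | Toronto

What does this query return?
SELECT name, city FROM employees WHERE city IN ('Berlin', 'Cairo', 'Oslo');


Filtering: city IN ('Berlin', 'Cairo', 'Oslo')
Matching: 3 rows

3 rows:
Karen, Cairo
Bob, Berlin
Nate, Berlin


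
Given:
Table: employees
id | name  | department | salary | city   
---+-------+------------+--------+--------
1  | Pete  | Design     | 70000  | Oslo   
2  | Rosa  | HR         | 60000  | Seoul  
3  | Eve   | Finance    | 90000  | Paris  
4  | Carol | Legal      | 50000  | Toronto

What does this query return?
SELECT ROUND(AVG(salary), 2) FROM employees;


SUM(salary) = 270000
COUNT = 4
ROUND(AVG, 2) = ROUND(270000 / 4, 2) = 67500.0

67500.0


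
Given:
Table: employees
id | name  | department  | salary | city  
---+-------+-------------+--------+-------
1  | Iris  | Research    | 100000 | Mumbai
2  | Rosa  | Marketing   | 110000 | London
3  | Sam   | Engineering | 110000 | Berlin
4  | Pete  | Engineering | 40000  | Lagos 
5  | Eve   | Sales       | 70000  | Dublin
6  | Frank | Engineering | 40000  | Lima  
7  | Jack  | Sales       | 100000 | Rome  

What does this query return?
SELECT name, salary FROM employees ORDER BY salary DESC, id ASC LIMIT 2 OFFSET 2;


Sort by salary DESC (id ASC tiebreak), then skip 2 and take 2
Rows 3 through 4

2 rows:
Iris, 100000
Jack, 100000


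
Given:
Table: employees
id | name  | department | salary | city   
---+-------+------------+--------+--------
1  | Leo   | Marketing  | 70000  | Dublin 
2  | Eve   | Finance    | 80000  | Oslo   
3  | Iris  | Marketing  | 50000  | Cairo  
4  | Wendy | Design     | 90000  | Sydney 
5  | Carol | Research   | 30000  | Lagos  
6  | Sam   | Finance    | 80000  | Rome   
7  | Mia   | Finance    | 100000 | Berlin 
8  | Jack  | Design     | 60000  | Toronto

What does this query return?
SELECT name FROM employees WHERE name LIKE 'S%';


LIKE 'S%' matches names starting with 'S'
Matching: 1

1 rows:
Sam


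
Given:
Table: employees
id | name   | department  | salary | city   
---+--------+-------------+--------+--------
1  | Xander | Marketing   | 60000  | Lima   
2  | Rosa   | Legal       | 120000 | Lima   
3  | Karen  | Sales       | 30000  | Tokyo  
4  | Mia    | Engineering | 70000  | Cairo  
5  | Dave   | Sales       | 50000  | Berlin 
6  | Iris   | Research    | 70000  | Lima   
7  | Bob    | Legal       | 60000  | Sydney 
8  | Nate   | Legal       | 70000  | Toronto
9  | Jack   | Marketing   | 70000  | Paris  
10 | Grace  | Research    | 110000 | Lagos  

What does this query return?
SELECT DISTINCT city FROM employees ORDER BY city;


All 'city' values (row order): Lima, Lima, Tokyo, Cairo, Berlin, Lima, Sydney, Toronto, Paris, Lagos
Removing duplicates leaves 8 unique value(s).

8 values:
Berlin
Cairo
Lagos
Lima
Paris
Sydney
Tokyo
Toronto


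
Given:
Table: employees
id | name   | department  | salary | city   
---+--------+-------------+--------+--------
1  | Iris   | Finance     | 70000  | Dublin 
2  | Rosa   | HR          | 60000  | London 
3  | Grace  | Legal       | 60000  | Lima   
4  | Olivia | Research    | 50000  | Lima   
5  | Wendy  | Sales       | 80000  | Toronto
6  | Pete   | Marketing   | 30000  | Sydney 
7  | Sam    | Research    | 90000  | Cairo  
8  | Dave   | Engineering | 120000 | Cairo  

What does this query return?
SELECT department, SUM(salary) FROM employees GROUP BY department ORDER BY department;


Summing salary within each department:
  Engineering: 120000 = 120000
  Finance: 70000 = 70000
  HR: 60000 = 60000
  Legal: 60000 = 60000
  Marketing: 30000 = 30000
  Research: 50000 + 90000 = 140000
  Sales: 80000 = 80000


7 groups:
Engineering, 120000
Finance, 70000
HR, 60000
Legal, 60000
Marketing, 30000
Research, 140000
Sales, 80000


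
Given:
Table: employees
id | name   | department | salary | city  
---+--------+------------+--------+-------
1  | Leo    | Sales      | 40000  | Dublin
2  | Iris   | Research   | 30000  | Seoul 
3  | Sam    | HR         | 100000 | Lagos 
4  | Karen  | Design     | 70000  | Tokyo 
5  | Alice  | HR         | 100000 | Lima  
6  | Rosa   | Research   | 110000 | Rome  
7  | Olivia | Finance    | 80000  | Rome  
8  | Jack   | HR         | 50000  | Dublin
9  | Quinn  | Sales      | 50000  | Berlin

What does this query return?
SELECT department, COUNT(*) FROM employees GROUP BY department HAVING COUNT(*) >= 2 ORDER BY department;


Groups with count >= 2:
  HR: 3 -> PASS
  Research: 2 -> PASS
  Sales: 2 -> PASS
  Design: 1 -> filtered out
  Finance: 1 -> filtered out


3 groups:
HR, 3
Research, 2
Sales, 2


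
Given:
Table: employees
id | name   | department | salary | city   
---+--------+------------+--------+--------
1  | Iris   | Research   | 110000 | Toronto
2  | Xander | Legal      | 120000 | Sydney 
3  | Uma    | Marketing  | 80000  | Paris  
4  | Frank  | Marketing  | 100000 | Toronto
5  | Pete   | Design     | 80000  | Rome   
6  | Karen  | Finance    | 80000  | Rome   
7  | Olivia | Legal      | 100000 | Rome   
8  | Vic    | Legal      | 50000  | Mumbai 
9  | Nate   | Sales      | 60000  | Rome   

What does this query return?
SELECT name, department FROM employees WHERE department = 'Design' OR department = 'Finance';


Filtering: department = 'Design' OR 'Finance'
Matching: 2 rows

2 rows:
Pete, Design
Karen, Finance


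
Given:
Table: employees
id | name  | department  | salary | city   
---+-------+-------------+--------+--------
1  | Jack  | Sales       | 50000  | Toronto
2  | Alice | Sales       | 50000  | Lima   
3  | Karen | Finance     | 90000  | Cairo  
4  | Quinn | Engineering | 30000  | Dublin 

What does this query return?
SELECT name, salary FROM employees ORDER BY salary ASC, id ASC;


Sorting by salary ASC, then id ASC for ties

4 rows:
Quinn, 30000
Jack, 50000
Alice, 50000
Karen, 90000


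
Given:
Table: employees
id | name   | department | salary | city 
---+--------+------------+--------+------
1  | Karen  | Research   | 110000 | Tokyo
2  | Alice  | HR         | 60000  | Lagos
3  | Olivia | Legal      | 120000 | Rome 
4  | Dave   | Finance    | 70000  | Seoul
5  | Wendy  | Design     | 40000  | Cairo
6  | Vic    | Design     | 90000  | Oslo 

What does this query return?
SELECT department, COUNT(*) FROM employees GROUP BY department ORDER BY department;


Assigning each row to its department group:
  Karen -> Research
  Alice -> HR
  Olivia -> Legal
  Dave -> Finance
  Wendy -> Design
  Vic -> Design


5 groups:
Design, 2
Finance, 1
HR, 1
Legal, 1
Research, 1


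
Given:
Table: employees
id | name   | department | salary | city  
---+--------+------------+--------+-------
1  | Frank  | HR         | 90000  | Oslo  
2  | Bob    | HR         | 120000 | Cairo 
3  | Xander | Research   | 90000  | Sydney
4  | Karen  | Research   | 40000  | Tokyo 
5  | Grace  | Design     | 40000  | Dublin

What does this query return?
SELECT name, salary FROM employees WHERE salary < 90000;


Filtering: salary < 90000
Matching: 2 rows

2 rows:
Karen, 40000
Grace, 40000


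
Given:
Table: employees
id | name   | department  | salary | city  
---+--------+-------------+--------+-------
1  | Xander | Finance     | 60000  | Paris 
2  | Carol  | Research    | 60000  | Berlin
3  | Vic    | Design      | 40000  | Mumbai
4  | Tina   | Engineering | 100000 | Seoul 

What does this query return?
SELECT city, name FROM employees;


Projecting columns: city, name

4 rows:
Paris, Xander
Berlin, Carol
Mumbai, Vic
Seoul, Tina


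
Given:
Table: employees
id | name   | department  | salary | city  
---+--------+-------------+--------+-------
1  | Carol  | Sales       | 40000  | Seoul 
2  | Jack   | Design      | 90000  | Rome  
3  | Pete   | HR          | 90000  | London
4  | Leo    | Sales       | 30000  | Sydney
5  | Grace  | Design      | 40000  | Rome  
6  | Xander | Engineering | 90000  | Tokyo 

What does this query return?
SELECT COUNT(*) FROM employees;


COUNT(*) counts all rows

6


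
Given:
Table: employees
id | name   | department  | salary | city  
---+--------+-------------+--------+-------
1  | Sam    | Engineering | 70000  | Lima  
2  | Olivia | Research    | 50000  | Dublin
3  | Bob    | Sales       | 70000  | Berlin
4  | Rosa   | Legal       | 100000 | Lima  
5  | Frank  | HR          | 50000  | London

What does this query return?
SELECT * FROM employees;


SELECT * returns all 5 rows with all columns

5 rows:
1, Sam, Engineering, 70000, Lima
2, Olivia, Research, 50000, Dublin
3, Bob, Sales, 70000, Berlin
4, Rosa, Legal, 100000, Lima
5, Frank, HR, 50000, London


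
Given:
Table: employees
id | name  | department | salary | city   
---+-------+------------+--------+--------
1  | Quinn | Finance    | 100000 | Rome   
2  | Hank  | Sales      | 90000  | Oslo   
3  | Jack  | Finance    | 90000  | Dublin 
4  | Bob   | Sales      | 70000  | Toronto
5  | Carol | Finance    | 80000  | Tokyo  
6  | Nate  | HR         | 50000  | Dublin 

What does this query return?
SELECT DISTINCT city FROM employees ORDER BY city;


All 'city' values (row order): Rome, Oslo, Dublin, Toronto, Tokyo, Dublin
Removing duplicates leaves 5 unique value(s).

5 values:
Dublin
Oslo
Rome
Tokyo
Toronto


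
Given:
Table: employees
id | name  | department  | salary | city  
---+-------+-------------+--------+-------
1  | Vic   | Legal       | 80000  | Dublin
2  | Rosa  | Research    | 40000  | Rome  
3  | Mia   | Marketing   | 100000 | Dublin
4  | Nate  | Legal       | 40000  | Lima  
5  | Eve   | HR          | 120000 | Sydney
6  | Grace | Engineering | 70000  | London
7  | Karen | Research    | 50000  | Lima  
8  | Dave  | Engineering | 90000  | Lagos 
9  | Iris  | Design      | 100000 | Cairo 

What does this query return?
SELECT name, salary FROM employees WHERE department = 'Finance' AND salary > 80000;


Filtering: department = 'Finance' AND salary > 80000
Matching: 0 rows

Empty result set (0 rows)


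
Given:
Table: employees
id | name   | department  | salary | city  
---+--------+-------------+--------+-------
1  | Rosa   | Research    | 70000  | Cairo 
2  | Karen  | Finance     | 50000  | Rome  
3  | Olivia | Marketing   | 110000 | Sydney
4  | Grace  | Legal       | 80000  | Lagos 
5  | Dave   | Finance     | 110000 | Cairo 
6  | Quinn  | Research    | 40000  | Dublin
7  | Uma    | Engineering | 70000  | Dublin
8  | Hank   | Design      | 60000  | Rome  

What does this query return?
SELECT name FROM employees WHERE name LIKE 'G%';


LIKE 'G%' matches names starting with 'G'
Matching: 1

1 rows:
Grace


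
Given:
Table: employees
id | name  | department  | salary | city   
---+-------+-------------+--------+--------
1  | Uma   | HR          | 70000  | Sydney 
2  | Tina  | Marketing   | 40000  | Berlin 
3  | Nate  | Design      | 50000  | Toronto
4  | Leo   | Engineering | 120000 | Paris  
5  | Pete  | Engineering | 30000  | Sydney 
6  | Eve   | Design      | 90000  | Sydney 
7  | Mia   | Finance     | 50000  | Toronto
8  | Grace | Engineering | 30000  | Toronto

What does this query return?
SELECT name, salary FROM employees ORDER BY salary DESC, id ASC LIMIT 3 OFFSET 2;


Sort by salary DESC (id ASC tiebreak), then skip 2 and take 3
Rows 3 through 5

3 rows:
Uma, 70000
Nate, 50000
Mia, 50000


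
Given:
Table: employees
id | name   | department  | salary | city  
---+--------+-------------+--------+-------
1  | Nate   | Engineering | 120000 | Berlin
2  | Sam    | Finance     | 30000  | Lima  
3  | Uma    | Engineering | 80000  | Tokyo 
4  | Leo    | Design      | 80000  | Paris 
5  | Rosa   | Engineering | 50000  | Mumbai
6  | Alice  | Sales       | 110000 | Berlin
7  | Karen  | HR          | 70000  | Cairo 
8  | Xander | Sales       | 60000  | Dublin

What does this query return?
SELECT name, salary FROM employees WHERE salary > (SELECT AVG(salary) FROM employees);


Subquery: AVG(salary) = 75000.0
Filtering: salary > 75000.0
  Nate (120000) -> MATCH
  Uma (80000) -> MATCH
  Leo (80000) -> MATCH
  Alice (110000) -> MATCH


4 rows:
Nate, 120000
Uma, 80000
Leo, 80000
Alice, 110000


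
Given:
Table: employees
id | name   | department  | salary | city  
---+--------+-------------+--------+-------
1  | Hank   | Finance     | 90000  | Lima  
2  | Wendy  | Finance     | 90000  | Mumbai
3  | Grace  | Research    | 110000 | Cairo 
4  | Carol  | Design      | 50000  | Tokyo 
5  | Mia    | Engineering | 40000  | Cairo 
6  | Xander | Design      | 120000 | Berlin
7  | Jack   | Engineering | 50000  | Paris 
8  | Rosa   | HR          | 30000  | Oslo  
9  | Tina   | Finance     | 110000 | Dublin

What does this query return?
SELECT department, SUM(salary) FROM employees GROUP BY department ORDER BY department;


Summing salary within each department:
  Design: 50000 + 120000 = 170000
  Engineering: 40000 + 50000 = 90000
  Finance: 90000 + 90000 + 110000 = 290000
  HR: 30000 = 30000
  Research: 110000 = 110000


5 groups:
Design, 170000
Engineering, 90000
Finance, 290000
HR, 30000
Research, 110000


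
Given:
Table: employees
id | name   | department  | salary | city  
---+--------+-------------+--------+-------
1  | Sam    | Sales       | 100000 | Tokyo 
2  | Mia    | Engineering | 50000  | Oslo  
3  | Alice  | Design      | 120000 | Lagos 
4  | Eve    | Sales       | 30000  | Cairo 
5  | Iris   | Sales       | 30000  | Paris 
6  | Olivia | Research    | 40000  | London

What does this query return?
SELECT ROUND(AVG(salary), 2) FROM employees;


SUM(salary) = 370000
COUNT = 6
ROUND(AVG, 2) = ROUND(370000 / 6, 2) = 61666.67

61666.67


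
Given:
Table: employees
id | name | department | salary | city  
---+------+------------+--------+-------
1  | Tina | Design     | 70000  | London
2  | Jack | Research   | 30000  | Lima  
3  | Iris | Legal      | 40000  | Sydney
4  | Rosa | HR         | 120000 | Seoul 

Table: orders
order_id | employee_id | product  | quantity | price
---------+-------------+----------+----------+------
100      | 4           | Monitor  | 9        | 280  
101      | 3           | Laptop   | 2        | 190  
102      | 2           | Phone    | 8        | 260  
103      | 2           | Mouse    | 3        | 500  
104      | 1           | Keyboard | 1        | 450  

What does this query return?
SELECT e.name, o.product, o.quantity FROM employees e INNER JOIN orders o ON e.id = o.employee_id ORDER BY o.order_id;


Joining employees.id = orders.employee_id:
  employee Rosa (id=4) -> order Monitor
  employee Iris (id=3) -> order Laptop
  employee Jack (id=2) -> order Phone
  employee Jack (id=2) -> order Mouse
  employee Tina (id=1) -> order Keyboard


5 rows:
Rosa, Monitor, 9
Iris, Laptop, 2
Jack, Phone, 8
Jack, Mouse, 3
Tina, Keyboard, 1


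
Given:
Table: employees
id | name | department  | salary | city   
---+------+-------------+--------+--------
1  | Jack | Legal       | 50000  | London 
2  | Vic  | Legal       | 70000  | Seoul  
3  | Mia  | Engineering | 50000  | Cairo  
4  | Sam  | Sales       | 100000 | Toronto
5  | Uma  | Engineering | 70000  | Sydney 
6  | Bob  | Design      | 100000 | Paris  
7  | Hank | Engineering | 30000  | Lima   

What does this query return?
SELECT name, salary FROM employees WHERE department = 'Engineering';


Filtering: department = 'Engineering'
Matching rows: 3

3 rows:
Mia, 50000
Uma, 70000
Hank, 30000


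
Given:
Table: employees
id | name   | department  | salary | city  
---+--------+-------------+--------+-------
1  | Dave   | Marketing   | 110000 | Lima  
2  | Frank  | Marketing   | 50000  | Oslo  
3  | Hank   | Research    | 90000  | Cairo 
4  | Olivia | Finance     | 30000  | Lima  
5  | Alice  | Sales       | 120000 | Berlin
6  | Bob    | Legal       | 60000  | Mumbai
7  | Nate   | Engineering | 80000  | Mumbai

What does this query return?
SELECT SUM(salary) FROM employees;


SUM(salary) = 110000 + 50000 + 90000 + 30000 + 120000 + 60000 + 80000 = 540000

540000


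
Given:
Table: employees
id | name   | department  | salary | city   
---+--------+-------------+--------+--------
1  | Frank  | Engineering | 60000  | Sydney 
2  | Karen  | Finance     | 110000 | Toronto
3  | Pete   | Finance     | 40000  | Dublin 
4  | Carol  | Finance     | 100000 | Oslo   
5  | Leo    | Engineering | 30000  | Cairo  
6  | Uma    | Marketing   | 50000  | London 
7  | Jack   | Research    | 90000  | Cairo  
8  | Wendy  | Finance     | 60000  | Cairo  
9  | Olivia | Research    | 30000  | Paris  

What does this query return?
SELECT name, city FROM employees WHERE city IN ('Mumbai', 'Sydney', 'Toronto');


Filtering: city IN ('Mumbai', 'Sydney', 'Toronto')
Matching: 2 rows

2 rows:
Frank, Sydney
Karen, Toronto


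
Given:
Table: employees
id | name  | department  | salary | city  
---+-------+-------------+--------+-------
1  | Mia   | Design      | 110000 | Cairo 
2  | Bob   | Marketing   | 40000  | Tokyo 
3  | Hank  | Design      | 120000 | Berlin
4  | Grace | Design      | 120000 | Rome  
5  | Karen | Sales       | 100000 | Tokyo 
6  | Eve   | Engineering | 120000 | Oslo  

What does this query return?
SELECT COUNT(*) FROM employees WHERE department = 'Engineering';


Counting rows where department = 'Engineering'
  Eve -> MATCH


1


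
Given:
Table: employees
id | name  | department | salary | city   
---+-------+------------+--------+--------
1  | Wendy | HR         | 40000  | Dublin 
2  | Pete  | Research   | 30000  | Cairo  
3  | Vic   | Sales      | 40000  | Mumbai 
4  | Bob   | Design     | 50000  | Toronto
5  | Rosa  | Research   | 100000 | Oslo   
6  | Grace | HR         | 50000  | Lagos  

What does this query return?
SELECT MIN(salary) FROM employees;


Salaries: 40000, 30000, 40000, 50000, 100000, 50000
MIN = 30000

30000


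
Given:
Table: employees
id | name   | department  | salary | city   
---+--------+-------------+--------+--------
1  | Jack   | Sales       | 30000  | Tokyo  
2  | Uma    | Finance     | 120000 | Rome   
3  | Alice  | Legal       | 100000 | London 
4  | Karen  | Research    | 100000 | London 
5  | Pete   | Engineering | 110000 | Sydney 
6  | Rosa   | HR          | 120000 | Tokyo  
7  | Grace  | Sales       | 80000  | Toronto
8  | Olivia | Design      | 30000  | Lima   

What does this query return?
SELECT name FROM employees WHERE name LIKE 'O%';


LIKE 'O%' matches names starting with 'O'
Matching: 1

1 rows:
Olivia


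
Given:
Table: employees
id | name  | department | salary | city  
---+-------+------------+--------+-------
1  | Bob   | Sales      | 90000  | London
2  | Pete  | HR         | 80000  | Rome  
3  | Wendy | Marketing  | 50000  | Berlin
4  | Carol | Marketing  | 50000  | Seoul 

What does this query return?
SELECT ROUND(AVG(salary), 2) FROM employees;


SUM(salary) = 270000
COUNT = 4
ROUND(AVG, 2) = ROUND(270000 / 4, 2) = 67500.0

67500.0


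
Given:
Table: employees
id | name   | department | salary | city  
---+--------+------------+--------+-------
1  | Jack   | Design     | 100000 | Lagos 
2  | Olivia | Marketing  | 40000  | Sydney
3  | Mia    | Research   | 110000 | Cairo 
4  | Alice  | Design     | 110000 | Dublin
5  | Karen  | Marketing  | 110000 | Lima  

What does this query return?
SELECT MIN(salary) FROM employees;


Salaries: 100000, 40000, 110000, 110000, 110000
MIN = 40000

40000


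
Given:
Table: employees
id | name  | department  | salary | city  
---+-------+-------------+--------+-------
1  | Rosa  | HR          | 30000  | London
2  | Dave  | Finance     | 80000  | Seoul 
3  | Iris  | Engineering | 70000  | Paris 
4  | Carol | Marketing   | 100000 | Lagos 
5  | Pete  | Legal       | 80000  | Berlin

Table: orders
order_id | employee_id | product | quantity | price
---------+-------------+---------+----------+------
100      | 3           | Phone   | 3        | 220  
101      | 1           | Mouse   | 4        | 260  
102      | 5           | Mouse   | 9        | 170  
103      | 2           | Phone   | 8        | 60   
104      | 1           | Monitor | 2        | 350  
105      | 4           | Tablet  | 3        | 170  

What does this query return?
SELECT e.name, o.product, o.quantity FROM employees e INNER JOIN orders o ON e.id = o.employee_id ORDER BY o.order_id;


Joining employees.id = orders.employee_id:
  employee Iris (id=3) -> order Phone
  employee Rosa (id=1) -> order Mouse
  employee Pete (id=5) -> order Mouse
  employee Dave (id=2) -> order Phone
  employee Rosa (id=1) -> order Monitor
  employee Carol (id=4) -> order Tablet


6 rows:
Iris, Phone, 3
Rosa, Mouse, 4
Pete, Mouse, 9
Dave, Phone, 8
Rosa, Monitor, 2
Carol, Tablet, 3


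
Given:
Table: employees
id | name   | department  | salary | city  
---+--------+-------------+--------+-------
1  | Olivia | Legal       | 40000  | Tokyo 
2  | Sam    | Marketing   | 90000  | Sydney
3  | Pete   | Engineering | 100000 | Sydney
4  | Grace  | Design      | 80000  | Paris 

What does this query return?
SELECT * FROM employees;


SELECT * returns all 4 rows with all columns

4 rows:
1, Olivia, Legal, 40000, Tokyo
2, Sam, Marketing, 90000, Sydney
3, Pete, Engineering, 100000, Sydney
4, Grace, Design, 80000, Paris


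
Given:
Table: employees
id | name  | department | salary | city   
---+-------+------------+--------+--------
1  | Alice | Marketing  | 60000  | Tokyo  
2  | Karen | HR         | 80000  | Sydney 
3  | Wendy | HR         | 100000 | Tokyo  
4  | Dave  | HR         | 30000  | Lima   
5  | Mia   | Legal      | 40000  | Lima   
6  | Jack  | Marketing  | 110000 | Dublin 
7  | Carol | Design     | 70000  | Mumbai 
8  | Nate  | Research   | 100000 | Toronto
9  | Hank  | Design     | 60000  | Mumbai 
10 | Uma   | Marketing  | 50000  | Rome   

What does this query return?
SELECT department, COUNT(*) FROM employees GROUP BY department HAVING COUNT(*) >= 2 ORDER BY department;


Groups with count >= 2:
  Design: 2 -> PASS
  HR: 3 -> PASS
  Marketing: 3 -> PASS
  Legal: 1 -> filtered out
  Research: 1 -> filtered out


3 groups:
Design, 2
HR, 3
Marketing, 3


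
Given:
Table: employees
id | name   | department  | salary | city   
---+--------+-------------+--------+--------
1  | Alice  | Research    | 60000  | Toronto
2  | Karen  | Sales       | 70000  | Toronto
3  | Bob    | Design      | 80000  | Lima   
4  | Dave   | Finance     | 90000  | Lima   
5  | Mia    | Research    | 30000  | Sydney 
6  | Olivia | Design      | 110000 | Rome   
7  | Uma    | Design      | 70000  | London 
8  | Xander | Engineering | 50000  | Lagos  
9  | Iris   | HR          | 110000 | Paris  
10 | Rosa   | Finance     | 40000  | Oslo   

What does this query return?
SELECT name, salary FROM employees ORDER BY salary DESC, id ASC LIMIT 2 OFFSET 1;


Sort by salary DESC (id ASC tiebreak), then skip 1 and take 2
Rows 2 through 3

2 rows:
Iris, 110000
Dave, 90000


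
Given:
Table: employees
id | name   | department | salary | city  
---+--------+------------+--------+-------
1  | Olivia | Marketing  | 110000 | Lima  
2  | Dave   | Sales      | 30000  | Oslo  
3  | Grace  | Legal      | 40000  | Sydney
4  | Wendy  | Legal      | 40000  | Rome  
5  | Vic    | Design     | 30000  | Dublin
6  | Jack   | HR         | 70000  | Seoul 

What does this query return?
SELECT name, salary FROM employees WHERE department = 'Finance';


Filtering: department = 'Finance'
Matching rows: 0

Empty result set (0 rows)


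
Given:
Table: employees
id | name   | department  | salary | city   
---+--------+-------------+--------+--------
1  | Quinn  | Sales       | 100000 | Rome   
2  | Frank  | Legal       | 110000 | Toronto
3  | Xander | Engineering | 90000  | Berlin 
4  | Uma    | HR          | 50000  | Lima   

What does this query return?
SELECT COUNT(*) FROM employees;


COUNT(*) counts all rows

4


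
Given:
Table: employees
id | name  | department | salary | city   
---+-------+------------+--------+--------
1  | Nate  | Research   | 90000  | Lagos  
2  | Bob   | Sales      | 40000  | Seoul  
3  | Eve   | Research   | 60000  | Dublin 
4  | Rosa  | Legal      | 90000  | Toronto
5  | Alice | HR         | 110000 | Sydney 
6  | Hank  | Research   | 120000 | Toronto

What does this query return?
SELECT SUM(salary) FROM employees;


SUM(salary) = 90000 + 40000 + 60000 + 90000 + 110000 + 120000 = 510000

510000


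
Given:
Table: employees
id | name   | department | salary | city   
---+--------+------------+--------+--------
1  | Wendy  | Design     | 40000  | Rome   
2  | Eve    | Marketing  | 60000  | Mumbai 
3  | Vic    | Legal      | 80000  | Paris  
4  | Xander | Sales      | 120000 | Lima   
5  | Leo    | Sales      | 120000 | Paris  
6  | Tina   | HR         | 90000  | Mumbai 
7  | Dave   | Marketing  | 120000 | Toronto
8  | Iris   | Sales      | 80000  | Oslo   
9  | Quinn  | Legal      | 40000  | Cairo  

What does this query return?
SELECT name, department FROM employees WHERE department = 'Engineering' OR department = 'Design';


Filtering: department = 'Engineering' OR 'Design'
Matching: 1 rows

1 rows:
Wendy, Design


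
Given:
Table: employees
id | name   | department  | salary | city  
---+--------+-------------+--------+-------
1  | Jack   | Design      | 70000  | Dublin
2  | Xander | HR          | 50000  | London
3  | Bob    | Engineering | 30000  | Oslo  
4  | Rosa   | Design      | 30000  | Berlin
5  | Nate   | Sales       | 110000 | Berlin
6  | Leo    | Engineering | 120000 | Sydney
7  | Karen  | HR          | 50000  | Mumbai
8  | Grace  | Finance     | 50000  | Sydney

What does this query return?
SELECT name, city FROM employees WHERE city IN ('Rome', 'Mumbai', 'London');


Filtering: city IN ('Rome', 'Mumbai', 'London')
Matching: 2 rows

2 rows:
Xander, London
Karen, Mumbai


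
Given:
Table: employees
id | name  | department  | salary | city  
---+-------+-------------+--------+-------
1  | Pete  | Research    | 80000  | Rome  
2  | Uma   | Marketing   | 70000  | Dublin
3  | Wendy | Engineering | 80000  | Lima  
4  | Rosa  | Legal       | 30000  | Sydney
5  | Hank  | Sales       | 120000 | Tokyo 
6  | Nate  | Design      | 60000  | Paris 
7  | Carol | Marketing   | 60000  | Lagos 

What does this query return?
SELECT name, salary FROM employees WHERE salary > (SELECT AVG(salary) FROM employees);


Subquery: AVG(salary) = 71428.57
Filtering: salary > 71428.57
  Pete (80000) -> MATCH
  Wendy (80000) -> MATCH
  Hank (120000) -> MATCH


3 rows:
Pete, 80000
Wendy, 80000
Hank, 120000


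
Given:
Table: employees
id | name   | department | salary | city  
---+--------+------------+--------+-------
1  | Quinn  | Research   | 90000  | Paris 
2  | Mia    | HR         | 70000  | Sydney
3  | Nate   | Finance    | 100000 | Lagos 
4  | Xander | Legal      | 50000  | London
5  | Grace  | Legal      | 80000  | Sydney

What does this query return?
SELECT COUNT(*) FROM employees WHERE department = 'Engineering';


Counting rows where department = 'Engineering'


0


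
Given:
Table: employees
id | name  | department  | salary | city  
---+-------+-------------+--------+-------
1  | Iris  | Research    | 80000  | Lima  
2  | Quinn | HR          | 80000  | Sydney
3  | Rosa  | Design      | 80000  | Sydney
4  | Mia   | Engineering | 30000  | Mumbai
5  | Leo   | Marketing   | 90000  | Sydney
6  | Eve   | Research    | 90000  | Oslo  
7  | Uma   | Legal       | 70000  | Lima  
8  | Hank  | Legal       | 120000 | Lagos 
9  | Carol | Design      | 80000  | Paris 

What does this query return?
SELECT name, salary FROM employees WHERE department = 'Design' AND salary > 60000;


Filtering: department = 'Design' AND salary > 60000
Matching: 2 rows

2 rows:
Rosa, 80000
Carol, 80000


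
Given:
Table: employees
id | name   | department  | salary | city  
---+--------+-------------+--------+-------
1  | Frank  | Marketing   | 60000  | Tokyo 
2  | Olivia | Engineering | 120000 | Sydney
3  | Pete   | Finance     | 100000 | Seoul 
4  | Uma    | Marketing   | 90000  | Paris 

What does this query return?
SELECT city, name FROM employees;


Projecting columns: city, name

4 rows:
Tokyo, Frank
Sydney, Olivia
Seoul, Pete
Paris, Uma


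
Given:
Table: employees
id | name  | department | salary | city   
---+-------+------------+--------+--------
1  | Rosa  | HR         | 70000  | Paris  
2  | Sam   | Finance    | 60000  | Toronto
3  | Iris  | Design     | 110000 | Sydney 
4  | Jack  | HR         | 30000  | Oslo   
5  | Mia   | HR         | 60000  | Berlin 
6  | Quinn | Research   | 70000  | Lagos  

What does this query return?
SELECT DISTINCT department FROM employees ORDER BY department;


All 'department' values (row order): HR, Finance, Design, HR, HR, Research
Removing duplicates leaves 4 unique value(s).

4 values:
Design
Finance
HR
Research
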